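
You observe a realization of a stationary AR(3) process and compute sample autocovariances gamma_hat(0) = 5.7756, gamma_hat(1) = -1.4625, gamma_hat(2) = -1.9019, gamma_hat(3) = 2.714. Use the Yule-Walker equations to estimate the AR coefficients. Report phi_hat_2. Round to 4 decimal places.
\hat\phi_{2} = -0.3060

The Yule-Walker equations for an AR(p) process read, in matrix form,
  Gamma_p phi = r_p,   with   (Gamma_p)_{ij} = gamma(|i - j|),
                       (r_p)_i = gamma(i),   i,j = 1..p.
Substitute the sample gammas (Toeplitz matrix and right-hand side of size 3):
  Gamma_p = [[5.7756, -1.4625, -1.9019], [-1.4625, 5.7756, -1.4625], [-1.9019, -1.4625, 5.7756]]
  r_p     = [-1.4625, -1.9019, 2.714]
Written out (R1..R3):
  (R1) 5.7756 phi_1 - 1.4625 phi_2 - 1.9019 phi_3 = -1.4625
  (R2) -1.4625 phi_1 + 5.7756 phi_2 - 1.4625 phi_3 = -1.9019
  (R3) -1.9019 phi_1 - 1.4625 phi_2 + 5.7756 phi_3 = 2.714
Gaussian elimination:
  R2 <- R2 - (-1.4625/5.7756) R1 = R2 - (-0.25322) R1:  5.405265 phi_2 - 1.9441 phi_3 = -2.272235
  R3 <- R3 - (-1.9019/5.7756) R1 = R3 - (-0.329299) R1:  -1.9441 phi_2 + 5.149306 phi_3 = 2.2324
  R3 <- R3 - (-1.9441/5.405265) R2 = R3 - (-0.359668) R2:  4.450076 phi_3 = 1.41515
Back-substitution:
  phi_hat_3 = 1.41515 / 4.450076 = 0.318006
  phi_hat_2 = (-2.272235 - (-1.9441)(0.318006)) / 5.405265 = -0.305998
  phi_hat_1 = (-1.4625 - (-1.4625)(-0.305998) - (-1.9019)(0.318006)) / 5.7756 = -0.225986
So phi_hat = [-0.2260, -0.3060, 0.3180].
Therefore phi_hat_2 = -0.3060.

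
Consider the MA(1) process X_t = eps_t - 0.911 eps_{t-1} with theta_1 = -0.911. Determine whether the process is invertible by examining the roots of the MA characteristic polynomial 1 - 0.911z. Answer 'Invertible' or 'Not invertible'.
\text{Invertible}

The MA(q) characteristic polynomial is P(z) = 1 - 0.911z.
Invertibility requires all roots to lie outside the unit circle, i.e. |z| > 1 for every root.
This is linear in z: 1 + (-0.911) z = 0  =>  z = -1/(-0.911) = 1.097695,  |z| = 1.097695.
Moduli of all roots: 1.0977.
All moduli strictly greater than 1? Yes.
Verdict: Invertible.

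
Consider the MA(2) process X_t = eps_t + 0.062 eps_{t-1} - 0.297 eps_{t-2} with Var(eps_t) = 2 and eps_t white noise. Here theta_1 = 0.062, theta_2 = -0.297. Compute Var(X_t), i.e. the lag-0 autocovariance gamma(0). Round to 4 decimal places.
\gamma(0) = 2.1841

For an MA(q) process X_t = eps_t + sum_i theta_i eps_{t-i} with
Var(eps_t) = sigma^2, the variance is
  gamma(0) = sigma^2 * (1 + sum_i theta_i^2).
  sum_i theta_i^2 = (0.062)^2 + (-0.297)^2 = 0.003844 + 0.088209 = 0.092053.
  gamma(0) = 2 * (1 + 0.092053) = 2 * 1.092053 = 2.184106, which rounds to 2.1841.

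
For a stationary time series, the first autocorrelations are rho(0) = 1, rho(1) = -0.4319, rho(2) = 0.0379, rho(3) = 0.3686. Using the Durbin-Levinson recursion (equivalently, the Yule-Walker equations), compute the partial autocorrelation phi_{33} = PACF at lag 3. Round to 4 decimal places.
\phi_{33} = 0.3930

The PACF at lag k is phi_{kk}, the last component of the solution
to the Yule-Walker system G_k phi = r_k where
  (G_k)_{ij} = rho(|i - j|), (r_k)_i = rho(i), i,j = 1..k.
Equivalently, Durbin-Levinson gives phi_{kk} iteratively:
  phi_{11} = rho(1)
  phi_{kk} = [rho(k) - sum_{j=1..k-1} phi_{k-1,j} rho(k-j)]
            / [1 - sum_{j=1..k-1} phi_{k-1,j} rho(j)],
  phi_{k,j} = phi_{k-1,j} - phi_{kk} phi_{k-1,k-j},  j = 1..k-1.
Step k = 1:
  phi_11 = rho(1) = -0.4319.
Step k = 2:
  phi_22 = [rho(2) - phi_11 rho(1)] / [1 - phi_11 rho(1)] = [0.0379 - (-0.4319)(-0.4319)] / [1 - (-0.4319)(-0.4319)]
         = -0.14863761 / 0.81346239 = -0.182722.
  Update: phi_21 = phi_11 - phi_22 phi_11 = -0.4319 - (-0.182722)(-0.4319) = -0.510818.
Step k = 3:
  phi_33 = [rho(3) - phi_21 rho(2) - phi_22 rho(1)] / [1 - phi_21 rho(1) - phi_22 rho(2)]
    numerator   = 0.3686 - (-0.510818)(0.0379) - (-0.182722)(-0.4319) = 0.30904229
    denominator = 1 - (-0.510818)(-0.4319) - (-0.182722)(0.0379) = 0.786303
  phi_33 = 0.30904229 / 0.786303 = 0.393.
Therefore phi_{33} = 0.3930.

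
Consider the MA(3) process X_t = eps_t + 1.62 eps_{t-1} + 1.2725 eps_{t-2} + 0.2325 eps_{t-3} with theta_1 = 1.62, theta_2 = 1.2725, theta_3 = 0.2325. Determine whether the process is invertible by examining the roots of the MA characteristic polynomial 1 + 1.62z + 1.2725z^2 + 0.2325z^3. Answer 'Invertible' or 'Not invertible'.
\text{Invertible}

The MA(q) characteristic polynomial is P(z) = 1 + 1.62z + 1.2725z^2 + 0.2325z^3.
Invertibility requires all roots to lie outside the unit circle, i.e. |z| > 1 for every root.
Degree 3: look for a simple real root z0 first, then factor out (1 - z/z0) and solve the remaining quadratic.
Testing z0 = -4: P(-4) = 1 + (1.62)(-4) + (1.2725)(-4)^2 + (0.2325)(-4)^3
  = 1 + (-6.48) + (20.36) + (-14.88) = 0.  So z_0 = -4 is a root, |z_0| = 4.
Divide out the factor (1 + 0.25 z) = (1 - z/z0) (since 1/z0 = -0.25):
  P(z) = (1 + 0.25 z)(1 + (1.37) z + (0.93) z^2)
  [check: z-coef 1.37 - (-0.25) = 1.62; z^2-coef 0.93 - (-0.25)(1.37) = 1.2725; z^3-coef -(-0.25)(0.93) = 0.2325.]
Remaining roots from the quadratic factor 1 + (1.37) z + (0.93) z^2:
  Set 1 + (1.37) z + (0.93) z^2 = 0, i.e. a z^2 + b z + c = 0 with a = 0.93, b = 1.37, c = 1.
  Discriminant D = b^2 - 4ac = (1.37)^2 - 4*(0.93)*1 = 1.8769 - (3.72) = -1.8431.
  D < 0, so the roots are the complex-conjugate pair z = (-b +/- i sqrt(-D)) / (2a) = -0.7366 +/- 0.7299i.
  For a conjugate pair |z|^2 = z * conj(z) = (product of roots) = c/a = 1/(0.93) = 1.075269, so |z| = sqrt(1.075269) = 1.037 for both roots.
Moduli of all roots: 4.0000, 1.0370, 1.0370.
All moduli strictly greater than 1? Yes.
Verdict: Invertible.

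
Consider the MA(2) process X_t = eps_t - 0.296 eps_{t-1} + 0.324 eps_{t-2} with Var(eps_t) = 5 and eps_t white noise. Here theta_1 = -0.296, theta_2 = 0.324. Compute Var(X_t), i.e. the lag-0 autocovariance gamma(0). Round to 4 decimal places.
\gamma(0) = 5.9630

For an MA(q) process X_t = eps_t + sum_i theta_i eps_{t-i} with
Var(eps_t) = sigma^2, the variance is
  gamma(0) = sigma^2 * (1 + sum_i theta_i^2).
  sum_i theta_i^2 = (-0.296)^2 + (0.324)^2 = 0.087616 + 0.104976 = 0.192592.
  gamma(0) = 5 * (1 + 0.192592) = 5 * 1.192592 = 5.96296, which rounds to 5.9630.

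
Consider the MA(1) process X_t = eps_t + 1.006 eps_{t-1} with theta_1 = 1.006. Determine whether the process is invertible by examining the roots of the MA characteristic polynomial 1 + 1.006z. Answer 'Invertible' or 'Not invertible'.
\text{Not invertible}

The MA(q) characteristic polynomial is P(z) = 1 + 1.006z.
Invertibility requires all roots to lie outside the unit circle, i.e. |z| > 1 for every root.
This is linear in z: 1 + (1.006) z = 0  =>  z = -1/(1.006) = -0.994036,  |z| = 0.994036.
Moduli of all roots: 0.9940.
All moduli strictly greater than 1? No.
Verdict: Not invertible.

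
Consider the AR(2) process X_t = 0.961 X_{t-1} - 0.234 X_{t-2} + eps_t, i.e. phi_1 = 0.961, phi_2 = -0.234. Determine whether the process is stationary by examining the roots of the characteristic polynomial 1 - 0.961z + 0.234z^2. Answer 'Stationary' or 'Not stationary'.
\text{Stationary}

The AR(p) characteristic polynomial is P(z) = 1 - 0.961z + 0.234z^2.
Stationarity requires all roots to lie outside the unit circle, i.e. |z| > 1 for every root.
Set 1 + (-0.961) z + (0.234) z^2 = 0, i.e. a z^2 + b z + c = 0 with a = 0.234, b = -0.961, c = 1.
Discriminant D = b^2 - 4ac = (-0.961)^2 - 4*(0.234)*1 = 0.923521 - (0.936) = -0.012479.
D < 0, so the roots are the complex-conjugate pair z = (-b +/- i sqrt(-D)) / (2a) = 2.0534 +/- 0.2387i.
For a conjugate pair |z|^2 = z * conj(z) = (product of roots) = c/a = 1/(0.234) = 4.273504, so |z| = sqrt(4.273504) = 2.0672 for both roots.
Moduli of all roots: 2.0672, 2.0672.
All moduli strictly greater than 1? Yes.
Verdict: Stationary.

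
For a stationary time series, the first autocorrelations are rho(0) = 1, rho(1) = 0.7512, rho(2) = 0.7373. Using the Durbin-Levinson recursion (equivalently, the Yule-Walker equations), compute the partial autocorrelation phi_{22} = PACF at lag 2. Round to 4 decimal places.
\phi_{22} = 0.3971

The PACF at lag k is phi_{kk}, the last component of the solution
to the Yule-Walker system G_k phi = r_k where
  (G_k)_{ij} = rho(|i - j|), (r_k)_i = rho(i), i,j = 1..k.
Equivalently, Durbin-Levinson gives phi_{kk} iteratively:
  phi_{11} = rho(1)
  phi_{kk} = [rho(k) - sum_{j=1..k-1} phi_{k-1,j} rho(k-j)]
            / [1 - sum_{j=1..k-1} phi_{k-1,j} rho(j)],
  phi_{k,j} = phi_{k-1,j} - phi_{kk} phi_{k-1,k-j},  j = 1..k-1.
Step k = 1:
  phi_11 = rho(1) = 0.7512.
Step k = 2:
  phi_22 = [rho(2) - phi_11 rho(1)] / [1 - phi_11 rho(1)] = [0.7373 - (0.7512)(0.7512)] / [1 - (0.7512)(0.7512)]
         = 0.17299856 / 0.43569856 = 0.3971.
Therefore phi_{22} = 0.3971.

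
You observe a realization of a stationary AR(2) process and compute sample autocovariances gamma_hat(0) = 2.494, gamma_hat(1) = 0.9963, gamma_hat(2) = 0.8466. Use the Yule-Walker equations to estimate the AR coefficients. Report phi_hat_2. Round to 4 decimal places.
\hat\phi_{2} = 0.2140

The Yule-Walker equations for an AR(p) process read, in matrix form,
  Gamma_p phi = r_p,   with   (Gamma_p)_{ij} = gamma(|i - j|),
                       (r_p)_i = gamma(i),   i,j = 1..p.
Substitute the sample gammas (Toeplitz matrix and right-hand side of size 2):
  Gamma_p = [[2.494, 0.9963], [0.9963, 2.494]]
  r_p     = [0.9963, 0.8466]
Written out:
  2.494 phi_1 + 0.9963 phi_2 = 0.9963
  0.9963 phi_1 + 2.494 phi_2 = 0.8466
Solve by Cramer's rule:
  det = gamma(0)^2 - gamma(1)^2 = (2.494)^2 - (0.9963)^2 = 6.220036 - 0.99261369 = 5.22742231
  phi_hat_1 = [gamma(1) gamma(0) - gamma(1) gamma(2)] / det = [(0.9963)(2.494) - (0.9963)(0.8466)] / 5.22742231 = 1.64130462 / 5.22742231 = 0.314
  phi_hat_2 = [gamma(0) gamma(2) - gamma(1)^2] / det = [(2.494)(0.8466) - (0.9963)^2] / 5.22742231 = 1.11880671 / 5.22742231 = 0.214
So phi_hat = [0.3140, 0.2140].
Therefore phi_hat_2 = 0.2140.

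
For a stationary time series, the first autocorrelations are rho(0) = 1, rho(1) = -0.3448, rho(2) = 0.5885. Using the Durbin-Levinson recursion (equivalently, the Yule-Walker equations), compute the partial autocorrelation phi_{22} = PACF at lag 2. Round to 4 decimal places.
\phi_{22} = 0.5330

The PACF at lag k is phi_{kk}, the last component of the solution
to the Yule-Walker system G_k phi = r_k where
  (G_k)_{ij} = rho(|i - j|), (r_k)_i = rho(i), i,j = 1..k.
Equivalently, Durbin-Levinson gives phi_{kk} iteratively:
  phi_{11} = rho(1)
  phi_{kk} = [rho(k) - sum_{j=1..k-1} phi_{k-1,j} rho(k-j)]
            / [1 - sum_{j=1..k-1} phi_{k-1,j} rho(j)],
  phi_{k,j} = phi_{k-1,j} - phi_{kk} phi_{k-1,k-j},  j = 1..k-1.
Step k = 1:
  phi_11 = rho(1) = -0.3448.
Step k = 2:
  phi_22 = [rho(2) - phi_11 rho(1)] / [1 - phi_11 rho(1)] = [0.5885 - (-0.3448)(-0.3448)] / [1 - (-0.3448)(-0.3448)]
         = 0.46961296 / 0.88111296 = 0.533.
Therefore phi_{22} = 0.5330.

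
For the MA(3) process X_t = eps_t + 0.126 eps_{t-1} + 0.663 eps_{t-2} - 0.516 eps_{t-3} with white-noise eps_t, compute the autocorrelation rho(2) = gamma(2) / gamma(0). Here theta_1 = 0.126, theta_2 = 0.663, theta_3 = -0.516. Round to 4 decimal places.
\rho(2) = 0.3473

For an MA(q) process with theta_0 = 1, the autocovariance is
  gamma(k) = sigma^2 * sum_{i=0..q-k} theta_i * theta_{i+k},
and rho(k) = gamma(k) / gamma(0). Sigma^2 cancels.
  numerator   = (1)*(0.663) + (0.126)*(-0.516) = 0.597984.
  denominator = (1)^2 + (0.126)^2 + (0.663)^2 + (-0.516)^2 = 1.721701.
  rho(2) = 0.597984 / 1.721701 = 0.3473.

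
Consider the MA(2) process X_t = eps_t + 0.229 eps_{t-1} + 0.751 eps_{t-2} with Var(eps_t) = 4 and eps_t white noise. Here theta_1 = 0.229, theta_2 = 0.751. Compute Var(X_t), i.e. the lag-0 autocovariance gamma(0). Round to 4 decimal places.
\gamma(0) = 6.4658

For an MA(q) process X_t = eps_t + sum_i theta_i eps_{t-i} with
Var(eps_t) = sigma^2, the variance is
  gamma(0) = sigma^2 * (1 + sum_i theta_i^2).
  sum_i theta_i^2 = (0.229)^2 + (0.751)^2 = 0.052441 + 0.564001 = 0.616442.
  gamma(0) = 4 * (1 + 0.616442) = 4 * 1.616442 = 6.465768, which rounds to 6.4658.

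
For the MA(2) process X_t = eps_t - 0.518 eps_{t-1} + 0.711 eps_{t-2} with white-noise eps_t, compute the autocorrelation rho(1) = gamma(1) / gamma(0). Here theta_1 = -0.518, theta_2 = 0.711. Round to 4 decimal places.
\rho(1) = -0.4996

For an MA(q) process with theta_0 = 1, the autocovariance is
  gamma(k) = sigma^2 * sum_{i=0..q-k} theta_i * theta_{i+k},
and rho(k) = gamma(k) / gamma(0). Sigma^2 cancels.
  numerator   = (1)*(-0.518) + (-0.518)*(0.711) = -0.886298.
  denominator = (1)^2 + (-0.518)^2 + (0.711)^2 = 1.773845.
  rho(1) = -0.886298 / 1.773845 = -0.4996.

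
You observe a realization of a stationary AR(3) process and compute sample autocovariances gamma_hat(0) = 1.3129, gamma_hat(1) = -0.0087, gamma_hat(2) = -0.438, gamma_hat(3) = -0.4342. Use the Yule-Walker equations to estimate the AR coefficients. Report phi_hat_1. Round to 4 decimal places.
\hat\phi_{1} = -0.1350

The Yule-Walker equations for an AR(p) process read, in matrix form,
  Gamma_p phi = r_p,   with   (Gamma_p)_{ij} = gamma(|i - j|),
                       (r_p)_i = gamma(i),   i,j = 1..p.
Substitute the sample gammas (Toeplitz matrix and right-hand side of size 3):
  Gamma_p = [[1.3129, -0.0087, -0.438], [-0.0087, 1.3129, -0.0087], [-0.438, -0.0087, 1.3129]]
  r_p     = [-0.0087, -0.438, -0.4342]
Written out (R1..R3):
  (R1) 1.3129 phi_1 - 0.0087 phi_2 - 0.438 phi_3 = -0.0087
  (R2) -0.0087 phi_1 + 1.3129 phi_2 - 0.0087 phi_3 = -0.438
  (R3) -0.438 phi_1 - 0.0087 phi_2 + 1.3129 phi_3 = -0.4342
Gaussian elimination:
  R2 <- R2 - (-0.0087/1.3129) R1 = R2 - (-0.006627) R1:  1.312842 phi_2 - 0.011602 phi_3 = -0.438058
  R3 <- R3 - (-0.438/1.3129) R1 = R3 - (-0.333613) R1:  -0.011602 phi_2 + 1.166778 phi_3 = -0.437102
  R3 <- R3 - (-0.011602/1.312842) R2 = R3 - (-0.008838) R2:  1.166675 phi_3 = -0.440974
Back-substitution:
  phi_hat_3 = -0.440974 / 1.166675 = -0.377975
  phi_hat_2 = (-0.438058 - (-0.011602)(-0.377975)) / 1.312842 = -0.337012
  phi_hat_1 = (-0.0087 - (-0.0087)(-0.337012) - (-0.438)(-0.377975)) / 1.3129 = -0.134957
So phi_hat = [-0.1350, -0.3370, -0.3780].
Therefore phi_hat_1 = -0.1350.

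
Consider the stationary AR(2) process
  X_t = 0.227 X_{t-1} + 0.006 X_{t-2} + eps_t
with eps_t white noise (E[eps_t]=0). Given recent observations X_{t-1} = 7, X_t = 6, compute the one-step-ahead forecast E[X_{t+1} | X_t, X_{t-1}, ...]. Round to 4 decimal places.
E[X_{t+1} \mid \mathcal F_t] = 1.4040

For an AR(p) model X_t = c + sum_i phi_i X_{t-i} + eps_t, the
one-step-ahead conditional mean is
  E[X_{t+1} | X_t, ...] = c + sum_i phi_i X_{t+1-i}.
Substitute known values:
  E[X_{t+1} | ...] = (0.227) * (6) + (0.006) * (7)
                   = 1.4040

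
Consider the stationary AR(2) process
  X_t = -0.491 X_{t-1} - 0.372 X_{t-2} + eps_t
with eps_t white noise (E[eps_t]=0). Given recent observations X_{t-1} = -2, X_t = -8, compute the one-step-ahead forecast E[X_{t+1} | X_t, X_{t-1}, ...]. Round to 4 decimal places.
E[X_{t+1} \mid \mathcal F_t] = 4.6720

For an AR(p) model X_t = c + sum_i phi_i X_{t-i} + eps_t, the
one-step-ahead conditional mean is
  E[X_{t+1} | X_t, ...] = c + sum_i phi_i X_{t+1-i}.
Substitute known values:
  E[X_{t+1} | ...] = (-0.491) * (-8) + (-0.372) * (-2)
                   = 4.6720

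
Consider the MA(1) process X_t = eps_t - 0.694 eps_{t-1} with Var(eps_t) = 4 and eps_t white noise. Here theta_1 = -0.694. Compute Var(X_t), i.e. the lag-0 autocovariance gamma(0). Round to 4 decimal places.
\gamma(0) = 5.9265

For an MA(q) process X_t = eps_t + sum_i theta_i eps_{t-i} with
Var(eps_t) = sigma^2, the variance is
  gamma(0) = sigma^2 * (1 + sum_i theta_i^2).
  sum_i theta_i^2 = (-0.694)^2 = 0.481636.
  gamma(0) = 4 * (1 + 0.481636) = 4 * 1.481636 = 5.926544, which rounds to 5.9265.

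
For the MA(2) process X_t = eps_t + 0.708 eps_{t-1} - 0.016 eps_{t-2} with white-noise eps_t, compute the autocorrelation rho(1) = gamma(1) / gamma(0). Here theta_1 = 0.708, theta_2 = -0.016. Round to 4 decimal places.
\rho(1) = 0.4640

For an MA(q) process with theta_0 = 1, the autocovariance is
  gamma(k) = sigma^2 * sum_{i=0..q-k} theta_i * theta_{i+k},
and rho(k) = gamma(k) / gamma(0). Sigma^2 cancels.
  numerator   = (1)*(0.708) + (0.708)*(-0.016) = 0.696672.
  denominator = (1)^2 + (0.708)^2 + (-0.016)^2 = 1.50152.
  rho(1) = 0.696672 / 1.50152 = 0.4640.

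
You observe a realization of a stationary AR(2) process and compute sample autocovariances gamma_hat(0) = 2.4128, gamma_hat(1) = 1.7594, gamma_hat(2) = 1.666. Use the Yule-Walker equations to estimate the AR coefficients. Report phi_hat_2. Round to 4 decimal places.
\hat\phi_{2} = 0.3390

The Yule-Walker equations for an AR(p) process read, in matrix form,
  Gamma_p phi = r_p,   with   (Gamma_p)_{ij} = gamma(|i - j|),
                       (r_p)_i = gamma(i),   i,j = 1..p.
Substitute the sample gammas (Toeplitz matrix and right-hand side of size 2):
  Gamma_p = [[2.4128, 1.7594], [1.7594, 2.4128]]
  r_p     = [1.7594, 1.666]
Written out:
  2.4128 phi_1 + 1.7594 phi_2 = 1.7594
  1.7594 phi_1 + 2.4128 phi_2 = 1.666
Solve by Cramer's rule:
  det = gamma(0)^2 - gamma(1)^2 = (2.4128)^2 - (1.7594)^2 = 5.82160384 - 3.09548836 = 2.72611548
  phi_hat_1 = [gamma(1) gamma(0) - gamma(1) gamma(2)] / det = [(1.7594)(2.4128) - (1.7594)(1.666)] / 2.72611548 = 1.31391992 / 2.72611548 = 0.482
  phi_hat_2 = [gamma(0) gamma(2) - gamma(1)^2] / det = [(2.4128)(1.666) - (1.7594)^2] / 2.72611548 = 0.92423644 / 2.72611548 = 0.339
So phi_hat = [0.4820, 0.3390].
Therefore phi_hat_2 = 0.3390.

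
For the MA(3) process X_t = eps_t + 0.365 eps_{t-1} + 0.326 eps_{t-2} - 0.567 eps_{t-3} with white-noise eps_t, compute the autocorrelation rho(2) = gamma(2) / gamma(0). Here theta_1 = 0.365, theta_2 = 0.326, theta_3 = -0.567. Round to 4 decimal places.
\rho(2) = 0.0763

For an MA(q) process with theta_0 = 1, the autocovariance is
  gamma(k) = sigma^2 * sum_{i=0..q-k} theta_i * theta_{i+k},
and rho(k) = gamma(k) / gamma(0). Sigma^2 cancels.
  numerator   = (1)*(0.326) + (0.365)*(-0.567) = 0.119045.
  denominator = (1)^2 + (0.365)^2 + (0.326)^2 + (-0.567)^2 = 1.56099.
  rho(2) = 0.119045 / 1.56099 = 0.0763.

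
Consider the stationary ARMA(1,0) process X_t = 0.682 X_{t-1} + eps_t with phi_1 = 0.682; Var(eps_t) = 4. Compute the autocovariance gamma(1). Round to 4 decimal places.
\gamma(1) = 5.1002

Multiply the model equation by X_{t-k} and take expectations. With theta_0 = psi_0 = 1 and psi_j the MA(infinity) weights, this gives
  gamma(k) - sum_i phi_i gamma(k-i) = c_k,
  c_k = sigma^2 * sum_{j=k..q} theta_j psi_{j-k}   (c_k = 0 for k > q),
using gamma(-m) = gamma(m).
Pure AR (q = 0): c_0 = sigma^2 = 4, c_k = 0 for k >= 1.
Equations for k = 0 and k = 1 (AR order 1):
  gamma(0) = phi_1 gamma(1) + c_0
  gamma(1) = phi_1 gamma(0) + c_1
Substituting the second into the first: gamma(0) (1 - phi_1^2) = c_0 + phi_1 c_1, so
  gamma(0) = c_0 / (1 - phi_1^2) = 4 / (1 - (0.682)^2) = 4 / 0.534876 = 7.478369.
  gamma(1) = phi_1 gamma(0) = (0.682)(7.478369) = 5.100248.
Therefore gamma(1) = 5.1002 (to 4 decimal places).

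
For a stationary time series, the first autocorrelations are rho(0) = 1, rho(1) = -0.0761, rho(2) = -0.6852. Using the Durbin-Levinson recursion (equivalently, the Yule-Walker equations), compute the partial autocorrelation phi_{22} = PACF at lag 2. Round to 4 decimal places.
\phi_{22} = -0.6950

The PACF at lag k is phi_{kk}, the last component of the solution
to the Yule-Walker system G_k phi = r_k where
  (G_k)_{ij} = rho(|i - j|), (r_k)_i = rho(i), i,j = 1..k.
Equivalently, Durbin-Levinson gives phi_{kk} iteratively:
  phi_{11} = rho(1)
  phi_{kk} = [rho(k) - sum_{j=1..k-1} phi_{k-1,j} rho(k-j)]
            / [1 - sum_{j=1..k-1} phi_{k-1,j} rho(j)],
  phi_{k,j} = phi_{k-1,j} - phi_{kk} phi_{k-1,k-j},  j = 1..k-1.
Step k = 1:
  phi_11 = rho(1) = -0.0761.
Step k = 2:
  phi_22 = [rho(2) - phi_11 rho(1)] / [1 - phi_11 rho(1)] = [-0.6852 - (-0.0761)(-0.0761)] / [1 - (-0.0761)(-0.0761)]
         = -0.69099121 / 0.99420879 = -0.695.
Therefore phi_{22} = -0.6950.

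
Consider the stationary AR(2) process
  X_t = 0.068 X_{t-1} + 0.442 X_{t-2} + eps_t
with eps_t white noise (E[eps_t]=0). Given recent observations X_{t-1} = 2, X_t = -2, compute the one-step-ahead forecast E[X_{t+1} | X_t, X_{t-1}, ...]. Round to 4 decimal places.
E[X_{t+1} \mid \mathcal F_t] = 0.7480

For an AR(p) model X_t = c + sum_i phi_i X_{t-i} + eps_t, the
one-step-ahead conditional mean is
  E[X_{t+1} | X_t, ...] = c + sum_i phi_i X_{t+1-i}.
Substitute known values:
  E[X_{t+1} | ...] = (0.068) * (-2) + (0.442) * (2)
                   = 0.7480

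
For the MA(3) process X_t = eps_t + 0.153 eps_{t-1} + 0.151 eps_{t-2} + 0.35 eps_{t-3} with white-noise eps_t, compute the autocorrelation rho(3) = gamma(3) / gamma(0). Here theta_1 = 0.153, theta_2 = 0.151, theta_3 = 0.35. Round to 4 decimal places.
\rho(3) = 0.2995

For an MA(q) process with theta_0 = 1, the autocovariance is
  gamma(k) = sigma^2 * sum_{i=0..q-k} theta_i * theta_{i+k},
and rho(k) = gamma(k) / gamma(0). Sigma^2 cancels.
  numerator   = (1)*(0.35) = 0.35.
  denominator = (1)^2 + (0.153)^2 + (0.151)^2 + (0.35)^2 = 1.16871.
  rho(3) = 0.35 / 1.16871 = 0.2995.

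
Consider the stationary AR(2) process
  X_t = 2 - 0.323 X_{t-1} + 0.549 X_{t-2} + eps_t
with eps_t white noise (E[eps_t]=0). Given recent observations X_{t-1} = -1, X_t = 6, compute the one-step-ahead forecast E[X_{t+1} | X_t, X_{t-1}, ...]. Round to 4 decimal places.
E[X_{t+1} \mid \mathcal F_t] = -0.4870

For an AR(p) model X_t = c + sum_i phi_i X_{t-i} + eps_t, the
one-step-ahead conditional mean is
  E[X_{t+1} | X_t, ...] = c + sum_i phi_i X_{t+1-i}.
Substitute known values:
  E[X_{t+1} | ...] = 2 + (-0.323) * (6) + (0.549) * (-1)
                   = -0.4870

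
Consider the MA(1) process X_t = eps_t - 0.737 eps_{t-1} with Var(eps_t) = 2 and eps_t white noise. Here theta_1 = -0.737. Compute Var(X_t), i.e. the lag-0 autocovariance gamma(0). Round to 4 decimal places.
\gamma(0) = 3.0863

For an MA(q) process X_t = eps_t + sum_i theta_i eps_{t-i} with
Var(eps_t) = sigma^2, the variance is
  gamma(0) = sigma^2 * (1 + sum_i theta_i^2).
  sum_i theta_i^2 = (-0.737)^2 = 0.543169.
  gamma(0) = 2 * (1 + 0.543169) = 2 * 1.543169 = 3.086338, which rounds to 3.0863.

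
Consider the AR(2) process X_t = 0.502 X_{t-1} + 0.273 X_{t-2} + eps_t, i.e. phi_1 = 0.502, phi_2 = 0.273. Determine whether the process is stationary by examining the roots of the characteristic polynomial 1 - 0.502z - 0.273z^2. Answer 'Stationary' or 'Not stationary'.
\text{Stationary}

The AR(p) characteristic polynomial is P(z) = 1 - 0.502z - 0.273z^2.
Stationarity requires all roots to lie outside the unit circle, i.e. |z| > 1 for every root.
Set 1 + (-0.502) z + (-0.273) z^2 = 0, i.e. a z^2 + b z + c = 0 with a = -0.273, b = -0.502, c = 1.
Discriminant D = b^2 - 4ac = (-0.502)^2 - 4*(-0.273)*1 = 0.252004 - (-1.092) = 1.344004.
D >= 0, so the roots are real: z = (-b +/- sqrt(D)) / (2a) = (0.502 +/- 1.159312) / (-0.546).
  z_1 = (0.502 + 1.159312) / (-0.546) = -3.0427,   |z_1| = 3.0427.
  z_2 = (0.502 - 1.159312) / (-0.546) = 1.2039,   |z_2| = 1.2039.
Moduli of all roots: 3.0427, 1.2039.
All moduli strictly greater than 1? Yes.
Verdict: Stationary.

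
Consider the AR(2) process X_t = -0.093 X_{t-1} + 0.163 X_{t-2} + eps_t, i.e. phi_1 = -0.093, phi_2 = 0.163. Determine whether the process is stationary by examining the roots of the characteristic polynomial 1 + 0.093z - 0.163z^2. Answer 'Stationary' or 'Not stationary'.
\text{Stationary}

The AR(p) characteristic polynomial is P(z) = 1 + 0.093z - 0.163z^2.
Stationarity requires all roots to lie outside the unit circle, i.e. |z| > 1 for every root.
Set 1 + (0.093) z + (-0.163) z^2 = 0, i.e. a z^2 + b z + c = 0 with a = -0.163, b = 0.093, c = 1.
Discriminant D = b^2 - 4ac = (0.093)^2 - 4*(-0.163)*1 = 0.008649 - (-0.652) = 0.660649.
D >= 0, so the roots are real: z = (-b +/- sqrt(D)) / (2a) = (-0.093 +/- 0.812803) / (-0.326).
  z_1 = (-0.093 + 0.812803) / (-0.326) = -2.208,   |z_1| = 2.208.
  z_2 = (-0.093 - 0.812803) / (-0.326) = 2.7785,   |z_2| = 2.7785.
Moduli of all roots: 2.2080, 2.7785.
All moduli strictly greater than 1? Yes.
Verdict: Stationary.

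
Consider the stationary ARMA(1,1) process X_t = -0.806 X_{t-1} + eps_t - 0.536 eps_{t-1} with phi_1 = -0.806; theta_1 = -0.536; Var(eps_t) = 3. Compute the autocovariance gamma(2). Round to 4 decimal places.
\gamma(2) = 13.2629

Multiply the model equation by X_{t-k} and take expectations. With theta_0 = psi_0 = 1 and psi_j the MA(infinity) weights, this gives
  gamma(k) - sum_i phi_i gamma(k-i) = c_k,
  c_k = sigma^2 * sum_{j=k..q} theta_j psi_{j-k}   (c_k = 0 for k > q),
using gamma(-m) = gamma(m).
psi-weights needed (psi_j = theta_j + sum_i phi_i psi_{j-i}):
  psi_1 = theta_1 + phi_1 = -0.536 + (-0.806) = -1.342
Right-hand sides:
  c_0 = sigma^2 (1 + theta_1 psi_1) = 3 * (1 + (-0.536)(-1.342)) = 3 * 1.719312 = 5.157936
  c_1 = sigma^2 theta_1 = 3 * (-0.536) = -1.608
  c_2 = 0
Equations for k = 0 and k = 1 (AR order 1):
  gamma(0) = phi_1 gamma(1) + c_0
  gamma(1) = phi_1 gamma(0) + c_1
Substituting the second into the first: gamma(0) (1 - phi_1^2) = c_0 + phi_1 c_1, so
  gamma(0) = (c_0 + phi_1 c_1) / (1 - phi_1^2) = (5.157936 + (-0.806)(-1.608)) / (1 - (-0.806)^2) = 6.453984 / 0.350364 = 18.420797.
  gamma(1) = phi_1 gamma(0) + c_1 = (-0.806)(18.420797) + (-1.608) = -16.455162.
For k = 2 (> q): gamma(2) = phi_1 gamma(1) = (-0.806)(-16.455162) = 13.262861.
Therefore gamma(2) = 13.2629 (to 4 decimal places).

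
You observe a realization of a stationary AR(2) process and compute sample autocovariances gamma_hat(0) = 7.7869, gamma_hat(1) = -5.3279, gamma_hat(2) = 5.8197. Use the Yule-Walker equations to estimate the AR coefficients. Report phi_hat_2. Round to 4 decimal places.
\hat\phi_{2} = 0.5250

The Yule-Walker equations for an AR(p) process read, in matrix form,
  Gamma_p phi = r_p,   with   (Gamma_p)_{ij} = gamma(|i - j|),
                       (r_p)_i = gamma(i),   i,j = 1..p.
Substitute the sample gammas (Toeplitz matrix and right-hand side of size 2):
  Gamma_p = [[7.7869, -5.3279], [-5.3279, 7.7869]]
  r_p     = [-5.3279, 5.8197]
Written out:
  7.7869 phi_1 - 5.3279 phi_2 = -5.3279
  -5.3279 phi_1 + 7.7869 phi_2 = 5.8197
Solve by Cramer's rule:
  det = gamma(0)^2 - gamma(1)^2 = (7.7869)^2 - (-5.3279)^2 = 60.63581161 - 28.38651841 = 32.2492932
  phi_hat_1 = [gamma(1) gamma(0) - gamma(1) gamma(2)] / det = [(-5.3279)(7.7869) - (-5.3279)(5.8197)] / 32.2492932 = -10.48104488 / 32.2492932 = -0.325
  phi_hat_2 = [gamma(0) gamma(2) - gamma(1)^2] / det = [(7.7869)(5.8197) - (-5.3279)^2] / 32.2492932 = 16.93090352 / 32.2492932 = 0.525
So phi_hat = [-0.3250, 0.5250].
Therefore phi_hat_2 = 0.5250.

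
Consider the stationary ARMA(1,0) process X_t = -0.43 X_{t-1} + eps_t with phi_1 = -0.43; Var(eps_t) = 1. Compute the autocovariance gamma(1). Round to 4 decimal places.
\gamma(1) = -0.5275

Multiply the model equation by X_{t-k} and take expectations. With theta_0 = psi_0 = 1 and psi_j the MA(infinity) weights, this gives
  gamma(k) - sum_i phi_i gamma(k-i) = c_k,
  c_k = sigma^2 * sum_{j=k..q} theta_j psi_{j-k}   (c_k = 0 for k > q),
using gamma(-m) = gamma(m).
Pure AR (q = 0): c_0 = sigma^2 = 1, c_k = 0 for k >= 1.
Equations for k = 0 and k = 1 (AR order 1):
  gamma(0) = phi_1 gamma(1) + c_0
  gamma(1) = phi_1 gamma(0) + c_1
Substituting the second into the first: gamma(0) (1 - phi_1^2) = c_0 + phi_1 c_1, so
  gamma(0) = c_0 / (1 - phi_1^2) = 1 / (1 - (-0.43)^2) = 1 / 0.8151 = 1.226843.
  gamma(1) = phi_1 gamma(0) = (-0.43)(1.226843) = -0.527543.
Therefore gamma(1) = -0.5275 (to 4 decimal places).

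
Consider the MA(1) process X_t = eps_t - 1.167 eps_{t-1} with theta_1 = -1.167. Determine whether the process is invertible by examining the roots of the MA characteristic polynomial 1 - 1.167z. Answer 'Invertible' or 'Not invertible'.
\text{Not invertible}

The MA(q) characteristic polynomial is P(z) = 1 - 1.167z.
Invertibility requires all roots to lie outside the unit circle, i.e. |z| > 1 for every root.
This is linear in z: 1 + (-1.167) z = 0  =>  z = -1/(-1.167) = 0.856898,  |z| = 0.856898.
Moduli of all roots: 0.8569.
All moduli strictly greater than 1? No.
Verdict: Not invertible.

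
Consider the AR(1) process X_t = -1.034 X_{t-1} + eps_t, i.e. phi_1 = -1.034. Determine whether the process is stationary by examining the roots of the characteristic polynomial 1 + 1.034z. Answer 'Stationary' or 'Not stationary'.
\text{Not stationary}

The AR(p) characteristic polynomial is P(z) = 1 + 1.034z.
Stationarity requires all roots to lie outside the unit circle, i.e. |z| > 1 for every root.
This is linear in z: 1 + (1.034) z = 0  =>  z = -1/(1.034) = -0.967118,  |z| = 0.967118.
Moduli of all roots: 0.9671.
All moduli strictly greater than 1? No.
Verdict: Not stationary.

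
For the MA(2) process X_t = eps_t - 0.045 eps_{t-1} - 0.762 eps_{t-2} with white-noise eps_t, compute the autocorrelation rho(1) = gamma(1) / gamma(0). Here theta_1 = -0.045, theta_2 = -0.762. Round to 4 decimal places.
\rho(1) = -0.0068

For an MA(q) process with theta_0 = 1, the autocovariance is
  gamma(k) = sigma^2 * sum_{i=0..q-k} theta_i * theta_{i+k},
and rho(k) = gamma(k) / gamma(0). Sigma^2 cancels.
  numerator   = (1)*(-0.045) + (-0.045)*(-0.762) = -0.01071.
  denominator = (1)^2 + (-0.045)^2 + (-0.762)^2 = 1.582669.
  rho(1) = -0.01071 / 1.582669 = -0.0068.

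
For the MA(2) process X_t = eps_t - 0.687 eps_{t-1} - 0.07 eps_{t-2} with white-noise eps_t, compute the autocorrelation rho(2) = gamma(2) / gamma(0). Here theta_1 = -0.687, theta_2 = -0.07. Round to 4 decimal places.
\rho(2) = -0.0474

For an MA(q) process with theta_0 = 1, the autocovariance is
  gamma(k) = sigma^2 * sum_{i=0..q-k} theta_i * theta_{i+k},
and rho(k) = gamma(k) / gamma(0). Sigma^2 cancels.
  numerator   = (1)*(-0.07) = -0.07.
  denominator = (1)^2 + (-0.687)^2 + (-0.07)^2 = 1.476869.
  rho(2) = -0.07 / 1.476869 = -0.0474.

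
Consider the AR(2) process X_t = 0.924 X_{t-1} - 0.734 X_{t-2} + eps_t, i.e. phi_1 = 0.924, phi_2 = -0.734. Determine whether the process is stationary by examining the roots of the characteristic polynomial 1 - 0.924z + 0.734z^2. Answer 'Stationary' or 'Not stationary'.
\text{Stationary}

The AR(p) characteristic polynomial is P(z) = 1 - 0.924z + 0.734z^2.
Stationarity requires all roots to lie outside the unit circle, i.e. |z| > 1 for every root.
Set 1 + (-0.924) z + (0.734) z^2 = 0, i.e. a z^2 + b z + c = 0 with a = 0.734, b = -0.924, c = 1.
Discriminant D = b^2 - 4ac = (-0.924)^2 - 4*(0.734)*1 = 0.853776 - (2.936) = -2.082224.
D < 0, so the roots are the complex-conjugate pair z = (-b +/- i sqrt(-D)) / (2a) = 0.6294 +/- 0.983i.
For a conjugate pair |z|^2 = z * conj(z) = (product of roots) = c/a = 1/(0.734) = 1.362398, so |z| = sqrt(1.362398) = 1.1672 for both roots.
Moduli of all roots: 1.1672, 1.1672.
All moduli strictly greater than 1? Yes.
Verdict: Stationary.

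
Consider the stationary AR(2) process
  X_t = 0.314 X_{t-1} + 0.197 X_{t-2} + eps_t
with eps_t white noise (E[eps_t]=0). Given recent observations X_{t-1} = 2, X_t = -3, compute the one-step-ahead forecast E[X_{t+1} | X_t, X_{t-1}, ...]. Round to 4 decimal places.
E[X_{t+1} \mid \mathcal F_t] = -0.5480

For an AR(p) model X_t = c + sum_i phi_i X_{t-i} + eps_t, the
one-step-ahead conditional mean is
  E[X_{t+1} | X_t, ...] = c + sum_i phi_i X_{t+1-i}.
Substitute known values:
  E[X_{t+1} | ...] = (0.314) * (-3) + (0.197) * (2)
                   = -0.5480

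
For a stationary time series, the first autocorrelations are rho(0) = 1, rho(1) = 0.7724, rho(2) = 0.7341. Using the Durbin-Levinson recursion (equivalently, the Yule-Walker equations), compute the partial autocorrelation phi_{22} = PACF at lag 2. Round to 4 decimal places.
\phi_{22} = 0.3408

The PACF at lag k is phi_{kk}, the last component of the solution
to the Yule-Walker system G_k phi = r_k where
  (G_k)_{ij} = rho(|i - j|), (r_k)_i = rho(i), i,j = 1..k.
Equivalently, Durbin-Levinson gives phi_{kk} iteratively:
  phi_{11} = rho(1)
  phi_{kk} = [rho(k) - sum_{j=1..k-1} phi_{k-1,j} rho(k-j)]
            / [1 - sum_{j=1..k-1} phi_{k-1,j} rho(j)],
  phi_{k,j} = phi_{k-1,j} - phi_{kk} phi_{k-1,k-j},  j = 1..k-1.
Step k = 1:
  phi_11 = rho(1) = 0.7724.
Step k = 2:
  phi_22 = [rho(2) - phi_11 rho(1)] / [1 - phi_11 rho(1)] = [0.7341 - (0.7724)(0.7724)] / [1 - (0.7724)(0.7724)]
         = 0.13749824 / 0.40339824 = 0.3408.
Therefore phi_{22} = 0.3408.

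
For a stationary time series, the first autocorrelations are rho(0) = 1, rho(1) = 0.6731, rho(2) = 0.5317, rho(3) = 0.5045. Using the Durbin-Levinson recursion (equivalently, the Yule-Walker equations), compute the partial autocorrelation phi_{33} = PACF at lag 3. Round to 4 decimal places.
\phi_{33} = 0.1891

The PACF at lag k is phi_{kk}, the last component of the solution
to the Yule-Walker system G_k phi = r_k where
  (G_k)_{ij} = rho(|i - j|), (r_k)_i = rho(i), i,j = 1..k.
Equivalently, Durbin-Levinson gives phi_{kk} iteratively:
  phi_{11} = rho(1)
  phi_{kk} = [rho(k) - sum_{j=1..k-1} phi_{k-1,j} rho(k-j)]
            / [1 - sum_{j=1..k-1} phi_{k-1,j} rho(j)],
  phi_{k,j} = phi_{k-1,j} - phi_{kk} phi_{k-1,k-j},  j = 1..k-1.
Step k = 1:
  phi_11 = rho(1) = 0.6731.
Step k = 2:
  phi_22 = [rho(2) - phi_11 rho(1)] / [1 - phi_11 rho(1)] = [0.5317 - (0.6731)(0.6731)] / [1 - (0.6731)(0.6731)]
         = 0.07863639 / 0.54693639 = 0.143776.
  Update: phi_21 = phi_11 - phi_22 phi_11 = 0.6731 - (0.143776)(0.6731) = 0.576324.
Step k = 3:
  phi_33 = [rho(3) - phi_21 rho(2) - phi_22 rho(1)] / [1 - phi_21 rho(1) - phi_22 rho(2)]
    numerator   = 0.5045 - (0.576324)(0.5317) - (0.143776)(0.6731) = 0.10129267
    denominator = 1 - (0.576324)(0.6731) - (0.143776)(0.5317) = 0.53563036
  phi_33 = 0.10129267 / 0.53563036 = 0.1891.
Therefore phi_{33} = 0.1891.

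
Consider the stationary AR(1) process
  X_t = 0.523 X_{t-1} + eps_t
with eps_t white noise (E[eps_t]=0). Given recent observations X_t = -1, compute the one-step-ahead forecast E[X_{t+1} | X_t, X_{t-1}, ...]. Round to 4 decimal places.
E[X_{t+1} \mid \mathcal F_t] = -0.5230

For an AR(p) model X_t = c + sum_i phi_i X_{t-i} + eps_t, the
one-step-ahead conditional mean is
  E[X_{t+1} | X_t, ...] = c + sum_i phi_i X_{t+1-i}.
Substitute known values:
  E[X_{t+1} | ...] = (0.523) * (-1)
                   = -0.5230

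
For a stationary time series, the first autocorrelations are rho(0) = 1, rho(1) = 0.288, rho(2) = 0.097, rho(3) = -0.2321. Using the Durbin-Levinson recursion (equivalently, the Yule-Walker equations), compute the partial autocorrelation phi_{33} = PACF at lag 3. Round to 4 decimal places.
\phi_{33} = -0.2880

The PACF at lag k is phi_{kk}, the last component of the solution
to the Yule-Walker system G_k phi = r_k where
  (G_k)_{ij} = rho(|i - j|), (r_k)_i = rho(i), i,j = 1..k.
Equivalently, Durbin-Levinson gives phi_{kk} iteratively:
  phi_{11} = rho(1)
  phi_{kk} = [rho(k) - sum_{j=1..k-1} phi_{k-1,j} rho(k-j)]
            / [1 - sum_{j=1..k-1} phi_{k-1,j} rho(j)],
  phi_{k,j} = phi_{k-1,j} - phi_{kk} phi_{k-1,k-j},  j = 1..k-1.
Step k = 1:
  phi_11 = rho(1) = 0.288.
Step k = 2:
  phi_22 = [rho(2) - phi_11 rho(1)] / [1 - phi_11 rho(1)] = [0.097 - (0.288)(0.288)] / [1 - (0.288)(0.288)]
         = 0.014056 / 0.917056 = 0.015327.
  Update: phi_21 = phi_11 - phi_22 phi_11 = 0.288 - (0.015327)(0.288) = 0.283586.
Step k = 3:
  phi_33 = [rho(3) - phi_21 rho(2) - phi_22 rho(1)] / [1 - phi_21 rho(1) - phi_22 rho(2)]
    numerator   = -0.2321 - (0.283586)(0.097) - (0.015327)(0.288) = -0.26402208
    denominator = 1 - (0.283586)(0.288) - (0.015327)(0.097) = 0.91684056
  phi_33 = -0.26402208 / 0.91684056 = -0.288.
Therefore phi_{33} = -0.2880.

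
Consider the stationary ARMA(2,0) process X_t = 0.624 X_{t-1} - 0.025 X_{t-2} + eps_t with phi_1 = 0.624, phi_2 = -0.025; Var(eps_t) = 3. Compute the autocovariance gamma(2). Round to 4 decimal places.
\gamma(2) = 1.6926

Multiply the model equation by X_{t-k} and take expectations. With theta_0 = psi_0 = 1 and psi_j the MA(infinity) weights, this gives
  gamma(k) - sum_i phi_i gamma(k-i) = c_k,
  c_k = sigma^2 * sum_{j=k..q} theta_j psi_{j-k}   (c_k = 0 for k > q),
using gamma(-m) = gamma(m).
Pure AR (q = 0): c_0 = sigma^2 = 3, c_k = 0 for k >= 1.
Equations for k = 0, 1, 2 (AR order 2, c_2 = 0):
  (E0) gamma(0) = phi_1 gamma(1) + phi_2 gamma(2) + c_0
  (E1) gamma(1) = phi_1 gamma(0) + phi_2 gamma(1) + c_1
  (E2) gamma(2) = phi_1 gamma(1) + phi_2 gamma(0)
From (E1): gamma(1) = A gamma(0) + B with
  A = phi_1 / (1 - phi_2) = 0.624 / 1.025 = 0.60878,   B = c_1 / (1 - phi_2) = 0 / 1.025 = 0.
Insert (E2) into (E0): gamma(0) (1 - phi_2^2) = phi_1 (1 + phi_2) gamma(1) + c_0.
  phi_1 (1 + phi_2) = (0.624)(0.975) = 0.6084,   1 - phi_2^2 = 0.999375.
Replace gamma(1) by A gamma(0) + B and collect gamma(0):
  gamma(0) [0.999375 - (0.6084)(0.60878)] = c_0 = 3
  gamma(0) * 0.628993 = 3
  gamma(0) = 3 / 0.628993 = 4.769529.
  gamma(1) = A gamma(0) = (0.60878)(4.769529) = 2.903596.
  gamma(2) = phi_1 gamma(1) + phi_2 gamma(0) = (0.624)(2.903596) + (-0.025)(4.769529) = 1.692606.
Therefore gamma(2) = 1.6926 (to 4 decimal places).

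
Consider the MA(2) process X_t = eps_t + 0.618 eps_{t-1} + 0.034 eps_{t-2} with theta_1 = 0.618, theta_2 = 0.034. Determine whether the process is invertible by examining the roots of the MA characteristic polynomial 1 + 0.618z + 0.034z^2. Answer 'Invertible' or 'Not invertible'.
\text{Invertible}

The MA(q) characteristic polynomial is P(z) = 1 + 0.618z + 0.034z^2.
Invertibility requires all roots to lie outside the unit circle, i.e. |z| > 1 for every root.
Set 1 + (0.618) z + (0.034) z^2 = 0, i.e. a z^2 + b z + c = 0 with a = 0.034, b = 0.618, c = 1.
Discriminant D = b^2 - 4ac = (0.618)^2 - 4*(0.034)*1 = 0.381924 - (0.136) = 0.245924.
D >= 0, so the roots are real: z = (-b +/- sqrt(D)) / (2a) = (-0.618 +/- 0.495907) / (0.068).
  z_1 = (-0.618 + 0.495907) / (0.068) = -1.7955,   |z_1| = 1.7955.
  z_2 = (-0.618 - 0.495907) / (0.068) = -16.381,   |z_2| = 16.381.
Moduli of all roots: 1.7955, 16.3810.
All moduli strictly greater than 1? Yes.
Verdict: Invertible.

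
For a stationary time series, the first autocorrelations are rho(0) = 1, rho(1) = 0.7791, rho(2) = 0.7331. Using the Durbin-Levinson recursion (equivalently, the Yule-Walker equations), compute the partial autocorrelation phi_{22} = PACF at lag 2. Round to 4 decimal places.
\phi_{22} = 0.3209

The PACF at lag k is phi_{kk}, the last component of the solution
to the Yule-Walker system G_k phi = r_k where
  (G_k)_{ij} = rho(|i - j|), (r_k)_i = rho(i), i,j = 1..k.
Equivalently, Durbin-Levinson gives phi_{kk} iteratively:
  phi_{11} = rho(1)
  phi_{kk} = [rho(k) - sum_{j=1..k-1} phi_{k-1,j} rho(k-j)]
            / [1 - sum_{j=1..k-1} phi_{k-1,j} rho(j)],
  phi_{k,j} = phi_{k-1,j} - phi_{kk} phi_{k-1,k-j},  j = 1..k-1.
Step k = 1:
  phi_11 = rho(1) = 0.7791.
Step k = 2:
  phi_22 = [rho(2) - phi_11 rho(1)] / [1 - phi_11 rho(1)] = [0.7331 - (0.7791)(0.7791)] / [1 - (0.7791)(0.7791)]
         = 0.12610319 / 0.39300319 = 0.3209.
Therefore phi_{22} = 0.3209.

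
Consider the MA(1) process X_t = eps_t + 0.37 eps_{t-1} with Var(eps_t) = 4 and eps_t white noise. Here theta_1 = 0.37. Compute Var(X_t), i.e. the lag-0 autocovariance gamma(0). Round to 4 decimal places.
\gamma(0) = 4.5476

For an MA(q) process X_t = eps_t + sum_i theta_i eps_{t-i} with
Var(eps_t) = sigma^2, the variance is
  gamma(0) = sigma^2 * (1 + sum_i theta_i^2).
  sum_i theta_i^2 = (0.37)^2 = 0.1369.
  gamma(0) = 4 * (1 + 0.1369) = 4 * 1.1369 = 4.5476.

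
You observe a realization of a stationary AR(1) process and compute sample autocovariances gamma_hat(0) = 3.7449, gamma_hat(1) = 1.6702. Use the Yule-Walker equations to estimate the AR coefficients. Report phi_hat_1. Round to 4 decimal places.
\hat\phi_{1} = 0.4460

The Yule-Walker equations for an AR(p) process read, in matrix form,
  Gamma_p phi = r_p,   with   (Gamma_p)_{ij} = gamma(|i - j|),
                       (r_p)_i = gamma(i),   i,j = 1..p.
Substitute the sample gammas (Toeplitz matrix and right-hand side of size 1):
  Gamma_p = [[3.7449]]
  r_p     = [1.6702]
With p = 1 this is the single equation gamma(0) phi_1 = gamma(1):
  phi_hat_1 = gamma(1) / gamma(0) = 1.6702 / 3.7449 = 0.4460.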